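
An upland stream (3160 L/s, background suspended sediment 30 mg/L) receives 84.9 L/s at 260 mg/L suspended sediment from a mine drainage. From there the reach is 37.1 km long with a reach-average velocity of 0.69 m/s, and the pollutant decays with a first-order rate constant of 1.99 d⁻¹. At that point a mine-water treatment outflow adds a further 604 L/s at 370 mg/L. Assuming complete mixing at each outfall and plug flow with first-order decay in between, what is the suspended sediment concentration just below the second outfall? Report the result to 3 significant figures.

Flow-weighted average: C = (3160·30.00 + 84.90·260.0) / 3245 = 116900/3245 = 36.02 mg/L; combined flow 3245 L/s.
Travel time t = 37.1·1000 / 0.69 = 53770 s = 14.94 h.
Applying C = C₀e^(−kt): 36.02 × 0.2898 = 10.44 mg/L.
At the second outfall, C = (3245·10.44 + 604.0·370.0) / (3245 + 604.0) = 66.86 mg/L.

66.9 mg/L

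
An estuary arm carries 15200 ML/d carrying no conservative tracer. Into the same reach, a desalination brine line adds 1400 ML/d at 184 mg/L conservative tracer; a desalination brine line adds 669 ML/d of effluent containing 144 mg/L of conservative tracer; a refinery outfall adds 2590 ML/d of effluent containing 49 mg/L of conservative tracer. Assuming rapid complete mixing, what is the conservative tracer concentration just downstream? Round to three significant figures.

Flow-weighted average: C = (15200·0 + 1400·184.0 + 669.0·144.0 + 2590·49.00) / 19860 = 480800/19860 = 24.21 mg/L.

24.2 mg/L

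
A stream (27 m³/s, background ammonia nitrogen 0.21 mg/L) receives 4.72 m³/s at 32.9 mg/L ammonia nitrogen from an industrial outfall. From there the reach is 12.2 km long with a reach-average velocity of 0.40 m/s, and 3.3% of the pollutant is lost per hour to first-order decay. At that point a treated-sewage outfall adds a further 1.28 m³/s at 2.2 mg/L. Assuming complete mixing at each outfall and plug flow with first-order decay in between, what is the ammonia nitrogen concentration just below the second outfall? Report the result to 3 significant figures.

Conservation of mass: C = (27.00·0.2100 + 4.720·32.90) / 31.72 = 161.0/31.72 = 5.074 mg/L; combined flow 31.72 m³/s.
Travel time t = 12.2·1000 / 0.40 = 30500 s = 8.472 h.
3.3%/h lost → k = −ln(1 − 0.033) = 0.03356 h⁻¹.
First-order decay: C = 5.074·exp(−k·t) = 5.074·0.7525 = 3.819 mg/L.
Second outfall: C = (31.72·3.819 + 1.280·2.200)/33.00 = 3.756 mg/L.

3.76 mg/L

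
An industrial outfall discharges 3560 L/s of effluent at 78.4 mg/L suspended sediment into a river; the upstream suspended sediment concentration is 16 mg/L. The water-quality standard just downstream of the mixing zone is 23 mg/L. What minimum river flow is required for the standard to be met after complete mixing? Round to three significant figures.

Set C_mix = 23: (Q·16.00 + 3560·78.40) / (Q + 3560) = 23
→ Q = 3560·(78.40 − 23)/(23 − 16.00) = 28170 L/s.

28200 L/s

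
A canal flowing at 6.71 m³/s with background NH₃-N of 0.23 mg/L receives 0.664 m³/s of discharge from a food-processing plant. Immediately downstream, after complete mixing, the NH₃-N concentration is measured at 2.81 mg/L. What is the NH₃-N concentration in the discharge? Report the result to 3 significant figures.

Mass balance: 6.710·0.2300 + 0.6640·Cₑ = 7.374·2.810
→ Cₑ = (7.374·2.810 − 6.710·0.2300) / 0.6640 = 28.88 mg/L.

28.9 mg/L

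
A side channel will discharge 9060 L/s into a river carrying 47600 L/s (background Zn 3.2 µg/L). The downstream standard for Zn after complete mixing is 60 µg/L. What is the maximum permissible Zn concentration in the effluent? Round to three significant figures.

358 µg/L

At the limit, (Qr·Cr + Qe·Cₑ)/(Qr + Qe) = 60:
Cₑ = (56660·60 − 47600·3.200) / 9060 = 358.4 µg/L.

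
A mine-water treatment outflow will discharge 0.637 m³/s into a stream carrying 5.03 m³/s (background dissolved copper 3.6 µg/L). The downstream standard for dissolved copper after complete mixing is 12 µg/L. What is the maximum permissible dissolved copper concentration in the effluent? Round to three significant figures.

78.3 µg/L

At the limit, (Qr·Cr + Qe·Cₑ)/(Qr + Qe) = 12:
Cₑ = (5.667·12 − 5.030·3.600) / 0.6370 = 78.33 µg/L.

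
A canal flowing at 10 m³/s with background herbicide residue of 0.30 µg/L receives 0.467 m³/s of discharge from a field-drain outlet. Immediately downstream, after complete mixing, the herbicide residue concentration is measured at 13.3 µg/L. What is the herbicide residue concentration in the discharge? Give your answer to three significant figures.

Mass balance: 10.00·0.3000 + 0.4670·Cₑ = 10.47·13.30
→ Cₑ = (10.47·13.30 − 10.00·0.3000) / 0.4670 = 291.7 µg/L.

292 µg/L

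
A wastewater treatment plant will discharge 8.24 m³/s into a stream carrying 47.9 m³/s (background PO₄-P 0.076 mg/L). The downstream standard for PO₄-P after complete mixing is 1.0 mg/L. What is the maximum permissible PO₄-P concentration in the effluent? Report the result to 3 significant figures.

6.37 mg/L

At the limit, (Qr·Cr + Qe·Cₑ)/(Qr + Qe) = 1.0:
Cₑ = (56.14·1.0 − 47.90·0.07600) / 8.240 = 6.371 mg/L.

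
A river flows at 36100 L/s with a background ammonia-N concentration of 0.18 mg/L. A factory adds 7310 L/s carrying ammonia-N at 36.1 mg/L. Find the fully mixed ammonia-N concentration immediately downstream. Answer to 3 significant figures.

Flow-weighted average: C = (36100·0.1800 + 7310·36.10) / 43410 = 270400/43410 = 6.229 mg/L.

6.23 mg/L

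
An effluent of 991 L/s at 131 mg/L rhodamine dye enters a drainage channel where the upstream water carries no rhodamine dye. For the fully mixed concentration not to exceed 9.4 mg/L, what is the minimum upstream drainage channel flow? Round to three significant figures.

Set C_mix = 9.4: (Q·0 + 991.0·131.0) / (Q + 991.0) = 9.4
→ Q = 991.0·(131.0 − 9.4)/(9.4 − 0) = 12820 L/s.

12800 L/s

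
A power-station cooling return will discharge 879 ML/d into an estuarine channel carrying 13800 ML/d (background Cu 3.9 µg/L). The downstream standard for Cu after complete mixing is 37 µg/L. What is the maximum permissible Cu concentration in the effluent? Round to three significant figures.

557 µg/L

At the limit, (Qr·Cr + Qe·Cₑ)/(Qr + Qe) = 37:
Cₑ = (14680·37 − 13800·3.900) / 879.0 = 556.7 µg/L.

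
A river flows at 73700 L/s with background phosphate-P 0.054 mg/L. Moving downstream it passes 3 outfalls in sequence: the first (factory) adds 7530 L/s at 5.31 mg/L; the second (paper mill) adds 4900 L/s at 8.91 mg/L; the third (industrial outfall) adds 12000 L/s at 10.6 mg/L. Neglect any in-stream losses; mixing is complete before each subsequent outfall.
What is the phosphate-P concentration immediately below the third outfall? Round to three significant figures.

2.19 mg/L

Outfall 1: combined Q = 81230 L/s; C = (73700·0.05400 + 7530·5.310)/81230 = 0.5412 mg/L.
Outfall 2: combined Q = 86130 L/s; C = (81230·0.5412 + 4900·8.910)/86130 = 1.017 mg/L.
Outfall 3: combined Q = 98130 L/s; C = (86130·1.017 + 12000·10.60)/98130 = 2.189 mg/L.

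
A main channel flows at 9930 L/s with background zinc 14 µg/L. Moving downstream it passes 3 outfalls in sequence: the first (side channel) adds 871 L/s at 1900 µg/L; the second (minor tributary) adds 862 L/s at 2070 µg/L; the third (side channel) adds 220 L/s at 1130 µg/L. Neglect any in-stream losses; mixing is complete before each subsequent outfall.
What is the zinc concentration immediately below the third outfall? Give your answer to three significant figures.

322 µg/L

After outfall 1: Q = 9930 + 871.0 = 10800 L/s; C = (9930·14.00 + 871.0·1900)/10800 = 166.1 µg/L.
After outfall 2: Q = 10800 + 862.0 = 11660 L/s; C = (10800·166.1 + 862.0·2070)/11660 = 306.8 µg/L.
After outfall 3: Q = 11660 + 220.0 = 11880 L/s; C = (11660·306.8 + 220.0·1130)/11880 = 322.0 µg/L.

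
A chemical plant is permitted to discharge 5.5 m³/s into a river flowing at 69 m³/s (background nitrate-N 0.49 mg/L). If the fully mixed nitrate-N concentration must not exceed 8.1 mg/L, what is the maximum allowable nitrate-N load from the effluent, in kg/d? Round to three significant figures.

Mass balance at the limit: 69.00·0.4900 + 5.500·Cₑ = 74.50·8.1 → Cₑ = 103.6 mg/L.
Load = 5.500 m³/s × 103.6 g/m³ × 86 400 s/d = 49220 kg/d.

49200 kg/d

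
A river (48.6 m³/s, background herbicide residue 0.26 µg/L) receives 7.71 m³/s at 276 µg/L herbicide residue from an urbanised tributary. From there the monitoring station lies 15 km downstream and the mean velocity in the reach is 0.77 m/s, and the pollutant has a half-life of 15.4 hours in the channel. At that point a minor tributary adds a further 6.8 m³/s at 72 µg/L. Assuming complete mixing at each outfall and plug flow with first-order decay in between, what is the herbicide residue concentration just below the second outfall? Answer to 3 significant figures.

Conservation of mass: C = (48.60·0.2600 + 7.710·276.0) / 56.31 = 2141/56.31 = 38.01 µg/L; combined flow 56.31 m³/s.
Travel time t = 15·1000 / 0.77 = 19480 s = 5.411 h.
Half-life 15.4 h → k = ln 2 / 15.4 = 0.04501 h⁻¹ = 1.080 d⁻¹.
First-order decay: C = 38.01·exp(−k·t) = 38.01·0.7838 = 29.80 µg/L.
At the second outfall, C = (56.31·29.80 + 6.800·72.00) / (56.31 + 6.800) = 34.34 µg/L.

34.3 µg/L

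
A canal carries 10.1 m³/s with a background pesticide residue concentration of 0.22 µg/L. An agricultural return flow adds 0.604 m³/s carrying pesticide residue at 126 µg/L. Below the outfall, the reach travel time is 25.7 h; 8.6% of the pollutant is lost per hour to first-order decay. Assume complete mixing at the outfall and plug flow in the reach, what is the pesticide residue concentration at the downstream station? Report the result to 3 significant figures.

After mixing, C = (10.10·0.2200 + 0.6040·126.0) / 10.70 = 78.33/10.70 = 7.317 µg/L.
8.6%/h lost → k = −ln(1 − 0.086) = 0.08992 h⁻¹.
First-order decay: C = 7.317·exp(−k·t) = 7.317·0.09916 = 0.7256 µg/L.

0.726 µg/L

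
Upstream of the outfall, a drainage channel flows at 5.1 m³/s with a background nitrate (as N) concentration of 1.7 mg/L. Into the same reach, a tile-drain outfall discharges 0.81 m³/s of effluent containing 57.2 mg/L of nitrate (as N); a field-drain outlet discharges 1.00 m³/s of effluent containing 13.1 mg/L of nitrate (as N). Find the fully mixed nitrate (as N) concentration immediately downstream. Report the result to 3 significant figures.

9.86 mg/L

Mixed concentration C = ΣQC/ΣQ = (5.100·1.700 + 0.8100·57.20 + 1.000·13.10) / 6.910 = 68.10/6.910 = 9.856 mg/L.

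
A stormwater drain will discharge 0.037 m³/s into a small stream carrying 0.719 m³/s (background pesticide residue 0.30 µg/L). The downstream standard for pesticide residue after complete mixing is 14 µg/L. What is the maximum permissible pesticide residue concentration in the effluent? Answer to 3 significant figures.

280 µg/L

At the limit, (Qr·Cr + Qe·Cₑ)/(Qr + Qe) = 14:
Cₑ = (0.7560·14 − 0.7190·0.3000) / 0.03700 = 280.2 µg/L.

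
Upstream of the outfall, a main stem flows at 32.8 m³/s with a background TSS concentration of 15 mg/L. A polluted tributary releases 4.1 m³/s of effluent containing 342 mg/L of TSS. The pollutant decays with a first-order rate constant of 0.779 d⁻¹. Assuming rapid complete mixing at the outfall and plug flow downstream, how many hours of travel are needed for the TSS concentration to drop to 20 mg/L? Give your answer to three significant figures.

After mixing, C = (32.80·15.00 + 4.100·342.0) / 36.90 = 1894/36.90 = 51.33 mg/L.
51.33·exp(−k·t) = 20 → t = ln(51.33/20)/k = 104500 s = 29.04 h.

29.0 h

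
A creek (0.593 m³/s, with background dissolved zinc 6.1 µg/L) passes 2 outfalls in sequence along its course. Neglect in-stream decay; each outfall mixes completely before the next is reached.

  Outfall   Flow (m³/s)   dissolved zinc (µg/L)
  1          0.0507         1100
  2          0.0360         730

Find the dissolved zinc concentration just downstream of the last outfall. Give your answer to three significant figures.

126 µg/L

Below outfall 1: Q → 0.6437 m³/s, C = (0.5930·6.100 + 0.05070·1100)/0.6437 = 92.26 µg/L.
Below outfall 2: Q → 0.6797 m³/s, C = (0.6437·92.26 + 0.03600·730.0)/0.6797 = 126.0 µg/L.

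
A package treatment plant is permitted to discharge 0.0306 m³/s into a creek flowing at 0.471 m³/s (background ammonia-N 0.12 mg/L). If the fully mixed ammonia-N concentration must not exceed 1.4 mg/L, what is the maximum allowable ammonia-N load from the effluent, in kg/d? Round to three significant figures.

55.8 kg/d

Mass balance at the limit: 0.4710·0.1200 + 0.03060·Cₑ = 0.5016·1.4 → Cₑ = 21.10 mg/L.
Load = 0.03060 m³/s × 21.10 g/m³ × 86 400 s/d = 55.79 kg/d.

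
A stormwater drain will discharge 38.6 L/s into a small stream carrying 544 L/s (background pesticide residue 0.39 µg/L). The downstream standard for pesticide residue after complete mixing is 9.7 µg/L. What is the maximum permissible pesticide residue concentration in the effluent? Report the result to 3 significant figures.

At the limit, (Qr·Cr + Qe·Cₑ)/(Qr + Qe) = 9.7:
Cₑ = (582.6·9.7 − 544.0·0.3900) / 38.60 = 140.9 µg/L.

141 µg/L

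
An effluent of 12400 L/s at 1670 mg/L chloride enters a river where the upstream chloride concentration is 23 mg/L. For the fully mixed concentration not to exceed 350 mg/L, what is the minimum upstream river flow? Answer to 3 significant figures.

Set C_mix = 350: (Q·23.00 + 12400·1670) / (Q + 12400) = 350
→ Q = 12400·(1670 − 350)/(350 − 23.00) = 50060 L/s.

50100 L/s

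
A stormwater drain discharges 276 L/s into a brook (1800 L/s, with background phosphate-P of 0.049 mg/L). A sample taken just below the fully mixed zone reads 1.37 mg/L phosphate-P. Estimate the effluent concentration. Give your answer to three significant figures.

9.99 mg/L

Mass balance: 1800·0.04900 + 276.0·Cₑ = 2076·1.370
→ Cₑ = (2076·1.370 − 1800·0.04900) / 276.0 = 9.985 mg/L.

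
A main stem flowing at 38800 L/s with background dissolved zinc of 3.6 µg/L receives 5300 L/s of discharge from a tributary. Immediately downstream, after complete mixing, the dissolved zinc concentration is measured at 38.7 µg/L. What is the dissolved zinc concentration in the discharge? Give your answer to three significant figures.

Mass balance: 38800·3.600 + 5300·Cₑ = 44100·38.70
→ Cₑ = (44100·38.70 − 38800·3.600) / 5300 = 295.7 µg/L.

296 µg/L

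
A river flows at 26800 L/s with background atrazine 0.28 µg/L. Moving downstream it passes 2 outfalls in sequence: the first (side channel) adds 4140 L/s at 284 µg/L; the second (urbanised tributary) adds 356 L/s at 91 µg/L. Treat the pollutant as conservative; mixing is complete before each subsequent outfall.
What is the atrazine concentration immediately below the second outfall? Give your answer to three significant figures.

After outfall 1: Q = 26800 + 4140 = 30940 L/s; C = (26800·0.2800 + 4140·284.0)/30940 = 38.24 µg/L.
After outfall 2: Q = 30940 + 356.0 = 31300 L/s; C = (30940·38.24 + 356.0·91.00)/31300 = 38.84 µg/L.

38.8 µg/L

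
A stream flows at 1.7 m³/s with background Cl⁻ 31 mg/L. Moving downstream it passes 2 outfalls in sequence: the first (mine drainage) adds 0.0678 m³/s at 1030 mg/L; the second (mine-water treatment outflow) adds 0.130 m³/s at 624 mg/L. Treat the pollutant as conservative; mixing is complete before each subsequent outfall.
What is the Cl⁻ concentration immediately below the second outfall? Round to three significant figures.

107 mg/L

After outfall 1: Q = 1.700 + 0.06780 = 1.768 m³/s; C = (1.700·31.00 + 0.06780·1030)/1.768 = 69.31 mg/L.
After outfall 2: Q = 1.768 + 0.1300 = 1.898 m³/s; C = (1.768·69.31 + 0.1300·624.0)/1.898 = 107.3 mg/L.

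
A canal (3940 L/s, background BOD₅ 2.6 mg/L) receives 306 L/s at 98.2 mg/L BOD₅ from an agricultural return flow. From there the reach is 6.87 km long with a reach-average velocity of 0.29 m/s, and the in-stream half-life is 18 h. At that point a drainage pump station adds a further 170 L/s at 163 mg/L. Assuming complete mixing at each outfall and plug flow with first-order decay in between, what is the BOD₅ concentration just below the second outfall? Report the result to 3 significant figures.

Mixed concentration C = ΣQC/ΣQ = (3940·2.600 + 306.0·98.20) / 4246 = 40290/4246 = 9.490 mg/L; combined flow 4246 L/s.
Travel time t = 6.87·1000 / 0.29 = 23690 s = 6.580 h.
Half-life 18 h → k = ln 2 / 18 = 0.03851 h⁻¹ = 0.9242 d⁻¹.
First-order decay: C = 9.490·exp(−k·t) = 9.490·0.7762 = 7.365 mg/L.
Second outfall: C = (4246·7.365 + 170.0·163.0)/4416 = 13.36 mg/L.

13.4 mg/L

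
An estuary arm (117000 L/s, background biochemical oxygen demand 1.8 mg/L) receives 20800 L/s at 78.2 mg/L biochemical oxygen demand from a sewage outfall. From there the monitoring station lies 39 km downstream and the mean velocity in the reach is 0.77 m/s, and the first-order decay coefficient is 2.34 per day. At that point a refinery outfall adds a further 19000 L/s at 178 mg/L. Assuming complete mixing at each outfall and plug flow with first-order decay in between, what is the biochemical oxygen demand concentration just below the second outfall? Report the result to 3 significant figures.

Conservation of mass: C = (117000·1.800 + 20800·78.20) / 137800 = 1837000/137800 = 13.33 mg/L; combined flow 137800 L/s.
Travel time t = 39·1000 / 0.77 = 50650 s = 14.07 h.
After decay, C = 13.33 × e^(−kt) = 13.33 × 0.2537 = 3.382 mg/L.
At the second outfall, C = (137800·3.382 + 19000·178.0) / (137800 + 19000) = 24.54 mg/L.

24.5 mg/L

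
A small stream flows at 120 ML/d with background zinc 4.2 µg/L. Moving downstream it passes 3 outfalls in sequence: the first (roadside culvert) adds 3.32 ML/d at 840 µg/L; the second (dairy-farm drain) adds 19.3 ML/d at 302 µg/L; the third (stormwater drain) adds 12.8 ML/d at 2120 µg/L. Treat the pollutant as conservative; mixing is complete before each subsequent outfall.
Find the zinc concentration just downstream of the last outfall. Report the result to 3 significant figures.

233 µg/L

After outfall 1: Q = 120.0 + 3.320 = 123.3 ML/d; C = (120.0·4.200 + 3.320·840.0)/123.3 = 26.70 µg/L.
After outfall 2: Q = 123.3 + 19.30 = 142.6 ML/d; C = (123.3·26.70 + 19.30·302.0)/142.6 = 63.96 µg/L.
After outfall 3: Q = 142.6 + 12.80 = 155.4 ML/d; C = (142.6·63.96 + 12.80·2120)/155.4 = 233.3 µg/L.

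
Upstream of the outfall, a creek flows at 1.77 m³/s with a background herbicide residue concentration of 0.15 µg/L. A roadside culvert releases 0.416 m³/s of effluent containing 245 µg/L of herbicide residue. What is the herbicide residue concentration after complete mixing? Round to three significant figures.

Mixed concentration C = ΣQC/ΣQ = (1.770·0.1500 + 0.4160·245.0) / 2.186 = 102.2/2.186 = 46.75 µg/L.

46.7 µg/L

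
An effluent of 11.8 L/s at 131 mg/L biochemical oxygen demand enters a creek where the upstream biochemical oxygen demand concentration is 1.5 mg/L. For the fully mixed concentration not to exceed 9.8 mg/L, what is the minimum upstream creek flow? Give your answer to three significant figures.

Set C_mix = 9.8: (Q·1.500 + 11.80·131.0) / (Q + 11.80) = 9.8
→ Q = 11.80·(131.0 − 9.8)/(9.8 − 1.500) = 172.3 L/s.

172 L/s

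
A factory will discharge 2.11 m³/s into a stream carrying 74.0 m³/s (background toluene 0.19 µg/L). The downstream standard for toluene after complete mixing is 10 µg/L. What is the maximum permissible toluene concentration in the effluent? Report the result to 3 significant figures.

At the limit, (Qr·Cr + Qe·Cₑ)/(Qr + Qe) = 10:
Cₑ = (76.11·10 − 74.00·0.1900) / 2.110 = 354.0 µg/L.

354 µg/L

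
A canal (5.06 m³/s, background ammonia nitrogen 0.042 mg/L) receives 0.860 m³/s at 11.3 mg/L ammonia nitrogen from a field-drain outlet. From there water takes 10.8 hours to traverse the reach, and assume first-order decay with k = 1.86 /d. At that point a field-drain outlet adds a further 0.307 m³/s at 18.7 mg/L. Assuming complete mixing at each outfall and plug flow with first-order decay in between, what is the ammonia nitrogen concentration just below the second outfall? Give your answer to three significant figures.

1.61 mg/L

Conservation of mass: C = (5.060·0.04200 + 0.8600·11.30) / 5.920 = 9.931/5.920 = 1.677 mg/L; combined flow 5.920 m³/s.
Applying C = C₀e^(−kt): 1.677 × 0.4330 = 0.7263 mg/L.
Second outfall: C = (5.920·0.7263 + 0.3070·18.70)/6.227 = 1.612 mg/L.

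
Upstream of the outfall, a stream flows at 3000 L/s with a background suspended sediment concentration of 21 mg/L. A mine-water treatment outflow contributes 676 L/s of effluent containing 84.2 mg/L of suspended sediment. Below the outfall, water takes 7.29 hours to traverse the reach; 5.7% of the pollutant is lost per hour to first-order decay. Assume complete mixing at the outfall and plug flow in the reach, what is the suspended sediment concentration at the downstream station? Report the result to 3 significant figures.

21.3 mg/L

Mixed concentration C = ΣQC/ΣQ = (3000·21.00 + 676.0·84.20) / 3676 = 119900/3676 = 32.62 mg/L.
5.7%/h lost → k = −ln(1 − 0.057) = 0.05869 h⁻¹.
After decay, C = 32.62 × e^(−kt) = 32.62 × 0.6519 = 21.27 mg/L.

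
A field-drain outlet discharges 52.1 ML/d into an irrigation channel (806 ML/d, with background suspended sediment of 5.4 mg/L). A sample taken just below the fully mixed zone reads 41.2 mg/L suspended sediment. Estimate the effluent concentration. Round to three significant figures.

Mass balance: 806.0·5.400 + 52.10·Cₑ = 858.1·41.20
→ Cₑ = (858.1·41.20 − 806.0·5.400) / 52.10 = 595.0 mg/L.

595 mg/L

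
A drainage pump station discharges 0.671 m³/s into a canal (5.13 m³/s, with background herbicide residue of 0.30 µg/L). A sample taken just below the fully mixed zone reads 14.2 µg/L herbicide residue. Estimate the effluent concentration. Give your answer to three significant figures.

120 µg/L

Mass balance: 5.130·0.3000 + 0.6710·Cₑ = 5.801·14.20
→ Cₑ = (5.801·14.20 − 5.130·0.3000) / 0.6710 = 120.5 µg/L.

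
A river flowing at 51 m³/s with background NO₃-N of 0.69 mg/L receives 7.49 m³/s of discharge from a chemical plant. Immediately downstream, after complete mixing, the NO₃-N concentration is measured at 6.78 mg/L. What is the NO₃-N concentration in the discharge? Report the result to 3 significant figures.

48.2 mg/L

Mass balance: 51.00·0.6900 + 7.490·Cₑ = 58.49·6.780
→ Cₑ = (58.49·6.780 − 51.00·0.6900) / 7.490 = 48.25 mg/L.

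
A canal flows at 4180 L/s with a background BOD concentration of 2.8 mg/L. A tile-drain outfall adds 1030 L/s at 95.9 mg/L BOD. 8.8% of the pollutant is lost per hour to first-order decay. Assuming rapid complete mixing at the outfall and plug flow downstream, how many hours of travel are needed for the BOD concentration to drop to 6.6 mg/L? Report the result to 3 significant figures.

12.7 h

After mixing, C = (4180·2.800 + 1030·95.90) / 5210 = 110500/5210 = 21.21 mg/L.
8.8%/h lost → k = −ln(1 − 0.088) = 0.09212 h⁻¹.
21.21·exp(−k·t) = 6.6 → t = ln(21.21/6.6)/k = 45620 s = 12.67 h.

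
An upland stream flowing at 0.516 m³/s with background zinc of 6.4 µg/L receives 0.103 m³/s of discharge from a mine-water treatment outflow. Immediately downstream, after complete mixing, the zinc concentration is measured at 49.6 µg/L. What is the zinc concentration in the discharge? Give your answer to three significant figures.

266 µg/L

Mass balance: 0.5160·6.400 + 0.1030·Cₑ = 0.6190·49.60
→ Cₑ = (0.6190·49.60 − 0.5160·6.400) / 0.1030 = 266.0 µg/L.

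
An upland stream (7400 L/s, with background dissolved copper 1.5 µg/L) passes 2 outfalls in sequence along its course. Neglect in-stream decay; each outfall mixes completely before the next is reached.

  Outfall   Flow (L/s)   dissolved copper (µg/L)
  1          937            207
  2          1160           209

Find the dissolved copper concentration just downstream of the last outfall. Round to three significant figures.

Below outfall 1: Q → 8337 L/s, C = (7400·1.500 + 937.0·207.0)/8337 = 24.60 µg/L.
Below outfall 2: Q → 9497 L/s, C = (8337·24.60 + 1160·209.0)/9497 = 47.12 µg/L.

47.1 µg/L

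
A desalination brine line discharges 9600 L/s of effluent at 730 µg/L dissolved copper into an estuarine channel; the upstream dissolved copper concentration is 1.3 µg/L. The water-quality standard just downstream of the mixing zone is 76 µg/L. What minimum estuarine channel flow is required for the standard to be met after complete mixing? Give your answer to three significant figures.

Set C_mix = 76: (Q·1.300 + 9600·730.0) / (Q + 9600) = 76
→ Q = 9600·(730.0 − 76)/(76 − 1.300) = 84050 L/s.

84000 L/s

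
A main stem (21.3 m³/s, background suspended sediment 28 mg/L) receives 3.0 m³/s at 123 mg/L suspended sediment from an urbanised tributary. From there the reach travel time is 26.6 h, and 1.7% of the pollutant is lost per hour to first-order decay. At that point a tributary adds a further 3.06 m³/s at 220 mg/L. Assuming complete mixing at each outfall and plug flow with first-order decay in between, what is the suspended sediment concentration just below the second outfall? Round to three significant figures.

Flow-weighted average: C = (21.30·28.00 + 3.000·123.0) / 24.30 = 965.4/24.30 = 39.73 mg/L; combined flow 24.30 m³/s.
1.7%/h lost → k = −ln(1 − 0.017) = 0.01715 h⁻¹.
First-order decay: C = 39.73·exp(−k·t) = 39.73·0.6338 = 25.18 mg/L.
Second outfall: C = (24.30·25.18 + 3.060·220.0)/27.36 = 46.97 mg/L.

47.0 mg/L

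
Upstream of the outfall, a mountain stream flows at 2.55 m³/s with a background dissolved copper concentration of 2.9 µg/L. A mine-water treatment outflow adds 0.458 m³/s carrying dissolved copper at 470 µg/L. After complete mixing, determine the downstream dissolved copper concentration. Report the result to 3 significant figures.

Mixed concentration C = ΣQC/ΣQ = (2.550·2.900 + 0.4580·470.0) / 3.008 = 222.7/3.008 = 74.02 µg/L.

74.0 µg/L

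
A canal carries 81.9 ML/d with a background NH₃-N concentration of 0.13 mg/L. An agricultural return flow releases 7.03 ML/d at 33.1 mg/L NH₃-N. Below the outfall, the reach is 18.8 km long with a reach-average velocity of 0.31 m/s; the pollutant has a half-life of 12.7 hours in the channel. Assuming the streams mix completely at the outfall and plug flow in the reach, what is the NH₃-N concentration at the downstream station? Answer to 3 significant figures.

Conservation of mass: C = (81.90·0.1300 + 7.030·33.10) / 88.93 = 243.3/88.93 = 2.736 mg/L.
Travel time t = 18.8·1000 / 0.31 = 60650 s = 16.85 h.
Half-life 12.7 h → k = ln 2 / 12.7 = 0.05458 h⁻¹ = 1.310 d⁻¹.
First-order decay: C = 2.736·exp(−k·t) = 2.736·0.3987 = 1.091 mg/L.

1.09 mg/L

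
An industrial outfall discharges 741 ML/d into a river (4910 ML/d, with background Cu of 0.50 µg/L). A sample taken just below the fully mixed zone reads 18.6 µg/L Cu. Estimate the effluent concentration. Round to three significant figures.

Mass balance: 4910·0.5000 + 741.0·Cₑ = 5651·18.60
→ Cₑ = (5651·18.60 − 4910·0.5000) / 741.0 = 138.5 µg/L.

139 µg/L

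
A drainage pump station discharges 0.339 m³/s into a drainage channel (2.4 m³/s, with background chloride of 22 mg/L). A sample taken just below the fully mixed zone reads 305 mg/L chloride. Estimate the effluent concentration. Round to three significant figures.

Mass balance: 2.400·22.00 + 0.3390·Cₑ = 2.739·305.0
→ Cₑ = (2.739·305.0 − 2.400·22.00) / 0.3390 = 2309 mg/L.

2310 mg/L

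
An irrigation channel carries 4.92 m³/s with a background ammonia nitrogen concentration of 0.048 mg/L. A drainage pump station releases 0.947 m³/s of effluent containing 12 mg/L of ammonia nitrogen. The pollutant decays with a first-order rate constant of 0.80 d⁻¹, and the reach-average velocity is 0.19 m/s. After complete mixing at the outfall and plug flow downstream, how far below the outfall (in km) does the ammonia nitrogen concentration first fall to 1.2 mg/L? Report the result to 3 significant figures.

10.2 km

Mixed concentration C = ΣQC/ΣQ = (4.920·0.04800 + 0.9470·12.00) / 5.867 = 11.60/5.867 = 1.977 mg/L.
Set 1.977·exp(−k·t) = 1.2 → t = ln(1.977/1.2)/k = 53930 s = 14.98 h.
Distance = v·t = 0.19·53930 = 10250 m = 10.25 km.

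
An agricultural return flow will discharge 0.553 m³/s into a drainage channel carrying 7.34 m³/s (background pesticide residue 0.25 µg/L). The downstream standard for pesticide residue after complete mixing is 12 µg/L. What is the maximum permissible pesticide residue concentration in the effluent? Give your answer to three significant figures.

168 µg/L

At the limit, (Qr·Cr + Qe·Cₑ)/(Qr + Qe) = 12:
Cₑ = (7.893·12 − 7.340·0.2500) / 0.5530 = 168.0 µg/L.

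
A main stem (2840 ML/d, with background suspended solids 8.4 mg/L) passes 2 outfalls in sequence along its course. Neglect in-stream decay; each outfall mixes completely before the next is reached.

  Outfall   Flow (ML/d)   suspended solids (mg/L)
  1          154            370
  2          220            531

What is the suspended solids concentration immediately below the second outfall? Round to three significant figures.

After outfall 1: Q = 2840 + 154.0 = 2994 ML/d; C = (2840·8.400 + 154.0·370.0)/2994 = 27.00 mg/L.
After outfall 2: Q = 2994 + 220.0 = 3214 ML/d; C = (2994·27.00 + 220.0·531.0)/3214 = 61.50 mg/L.

61.5 mg/L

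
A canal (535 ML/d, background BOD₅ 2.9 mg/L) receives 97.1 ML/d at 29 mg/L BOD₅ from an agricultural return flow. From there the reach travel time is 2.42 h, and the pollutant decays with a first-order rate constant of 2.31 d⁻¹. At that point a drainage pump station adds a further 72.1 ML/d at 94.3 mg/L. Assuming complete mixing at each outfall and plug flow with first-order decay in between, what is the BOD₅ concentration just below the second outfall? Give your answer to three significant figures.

After mixing, C = (535.0·2.900 + 97.10·29.00) / 632.1 = 4367/632.1 = 6.909 mg/L; combined flow 632.1 ML/d.
First-order decay: C = 6.909·exp(−k·t) = 6.909·0.7922 = 5.474 mg/L.
Second outfall: C = (632.1·5.474 + 72.10·94.30)/704.2 = 14.57 mg/L.

14.6 mg/L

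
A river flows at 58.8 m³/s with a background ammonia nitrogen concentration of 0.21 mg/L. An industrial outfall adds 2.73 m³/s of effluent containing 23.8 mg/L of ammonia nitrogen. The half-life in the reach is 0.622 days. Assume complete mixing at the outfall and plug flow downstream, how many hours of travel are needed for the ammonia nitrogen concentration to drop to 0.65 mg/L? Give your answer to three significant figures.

14.2 h

Mixed concentration C = ΣQC/ΣQ = (58.80·0.2100 + 2.730·23.80) / 61.53 = 77.32/61.53 = 1.257 mg/L.
Half-life 0.622 d → k = ln 2 / 0.622 = 1.114 d⁻¹.
1.257·exp(−k·t) = 0.65 → t = ln(1.257/0.65)/k = 51110 s = 14.20 h.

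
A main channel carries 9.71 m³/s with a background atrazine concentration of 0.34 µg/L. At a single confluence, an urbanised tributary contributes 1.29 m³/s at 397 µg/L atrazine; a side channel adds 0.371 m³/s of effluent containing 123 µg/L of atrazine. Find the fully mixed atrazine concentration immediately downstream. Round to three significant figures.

49.3 µg/L

Conservation of mass: C = (9.710·0.3400 + 1.290·397.0 + 0.3710·123.0) / 11.37 = 561.1/11.37 = 49.34 µg/L.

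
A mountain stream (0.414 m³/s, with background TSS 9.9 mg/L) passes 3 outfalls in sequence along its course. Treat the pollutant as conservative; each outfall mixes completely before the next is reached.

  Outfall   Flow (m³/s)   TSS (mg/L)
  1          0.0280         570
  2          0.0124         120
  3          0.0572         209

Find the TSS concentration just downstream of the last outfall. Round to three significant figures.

Outfall 1: combined Q = 0.4420 m³/s; C = (0.4140·9.900 + 0.02800·570.0)/0.4420 = 45.38 mg/L.
Outfall 2: combined Q = 0.4544 m³/s; C = (0.4420·45.38 + 0.01240·120.0)/0.4544 = 47.42 mg/L.
Outfall 3: combined Q = 0.5116 m³/s; C = (0.4544·47.42 + 0.05720·209.0)/0.5116 = 65.48 mg/L.

65.5 mg/L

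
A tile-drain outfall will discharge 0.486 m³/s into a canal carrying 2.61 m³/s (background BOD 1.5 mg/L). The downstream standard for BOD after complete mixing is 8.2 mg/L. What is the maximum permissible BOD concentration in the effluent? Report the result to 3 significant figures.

At the limit, (Qr·Cr + Qe·Cₑ)/(Qr + Qe) = 8.2:
Cₑ = (3.096·8.2 − 2.610·1.500) / 0.4860 = 44.18 mg/L.

44.2 mg/L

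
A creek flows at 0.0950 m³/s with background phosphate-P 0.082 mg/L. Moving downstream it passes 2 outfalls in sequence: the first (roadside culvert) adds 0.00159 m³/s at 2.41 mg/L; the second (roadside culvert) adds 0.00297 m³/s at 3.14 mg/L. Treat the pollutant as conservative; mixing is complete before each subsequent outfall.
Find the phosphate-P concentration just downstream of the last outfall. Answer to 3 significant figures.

Below outfall 1: Q → 0.09659 m³/s, C = (0.09500·0.08200 + 0.001590·2.410)/0.09659 = 0.1203 mg/L.
Below outfall 2: Q → 0.09956 m³/s, C = (0.09659·0.1203 + 0.002970·3.140)/0.09956 = 0.2104 mg/L.

0.210 mg/L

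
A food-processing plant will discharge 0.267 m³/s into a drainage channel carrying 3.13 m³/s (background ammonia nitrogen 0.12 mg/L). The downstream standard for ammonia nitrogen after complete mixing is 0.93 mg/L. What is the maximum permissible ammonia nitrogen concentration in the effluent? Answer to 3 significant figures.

10.4 mg/L

At the limit, (Qr·Cr + Qe·Cₑ)/(Qr + Qe) = 0.93:
Cₑ = (3.397·0.93 − 3.130·0.1200) / 0.2670 = 10.43 mg/L.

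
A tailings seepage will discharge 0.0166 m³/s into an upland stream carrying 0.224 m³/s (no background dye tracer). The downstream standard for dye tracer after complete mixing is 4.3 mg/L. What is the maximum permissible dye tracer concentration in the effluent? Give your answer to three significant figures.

At the limit, (Qr·Cr + Qe·Cₑ)/(Qr + Qe) = 4.3:
Cₑ = (0.2406·4.3 − 0.2240·0) / 0.01660 = 62.32 mg/L.

62.3 mg/L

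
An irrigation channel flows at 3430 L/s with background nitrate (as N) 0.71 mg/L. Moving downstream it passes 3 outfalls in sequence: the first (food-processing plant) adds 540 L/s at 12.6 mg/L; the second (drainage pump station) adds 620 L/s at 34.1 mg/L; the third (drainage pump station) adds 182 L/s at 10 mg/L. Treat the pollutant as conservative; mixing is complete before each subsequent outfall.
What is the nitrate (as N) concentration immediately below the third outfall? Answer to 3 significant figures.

6.75 mg/L

Outfall 1: combined Q = 3970 L/s; C = (3430·0.7100 + 540.0·12.60)/3970 = 2.327 mg/L.
Outfall 2: combined Q = 4590 L/s; C = (3970·2.327 + 620.0·34.10)/4590 = 6.619 mg/L.
Outfall 3: combined Q = 4772 L/s; C = (4590·6.619 + 182.0·10.00)/4772 = 6.748 mg/L.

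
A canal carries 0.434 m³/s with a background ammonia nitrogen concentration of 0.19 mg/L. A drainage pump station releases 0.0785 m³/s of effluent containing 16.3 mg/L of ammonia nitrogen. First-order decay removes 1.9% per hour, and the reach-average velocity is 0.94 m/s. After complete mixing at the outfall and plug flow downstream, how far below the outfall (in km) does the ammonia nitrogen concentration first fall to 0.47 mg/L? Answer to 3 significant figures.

306 km

Mixed concentration C = ΣQC/ΣQ = (0.4340·0.1900 + 0.07850·16.30) / 0.5125 = 1.362/0.5125 = 2.658 mg/L.
1.9%/h lost → k = −ln(1 − 0.019) = 0.01918 h⁻¹.
Set 2.658·exp(−k·t) = 0.47 → t = ln(2.658/0.47)/k = 325100 s = 90.31 h.
Distance = v·t = 0.94·325100 = 305600 m = 305.6 km.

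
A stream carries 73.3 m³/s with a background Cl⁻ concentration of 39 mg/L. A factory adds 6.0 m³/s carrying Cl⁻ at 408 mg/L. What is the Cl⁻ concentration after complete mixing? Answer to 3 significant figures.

66.9 mg/L

Mass balance: C = (73.30·39.00 + 6.000·408.0) / 79.30 = 5307/79.30 = 66.92 mg/L.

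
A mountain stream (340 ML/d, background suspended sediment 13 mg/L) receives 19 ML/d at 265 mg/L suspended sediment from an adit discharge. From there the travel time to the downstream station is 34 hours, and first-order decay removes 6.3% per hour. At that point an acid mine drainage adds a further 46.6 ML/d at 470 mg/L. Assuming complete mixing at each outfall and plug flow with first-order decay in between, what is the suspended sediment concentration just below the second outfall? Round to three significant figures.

After mixing, C = (340.0·13.00 + 19.00·265.0) / 359.0 = 9455/359.0 = 26.34 mg/L; combined flow 359.0 ML/d.
6.3%/h lost → k = −ln(1 − 0.063) = 0.06507 h⁻¹.
Applying C = C₀e^(−kt): 26.34 × 0.1094 = 2.882 mg/L.
Second outfall: C = (359.0·2.882 + 46.60·470.0)/405.6 = 56.55 mg/L.

56.6 mg/L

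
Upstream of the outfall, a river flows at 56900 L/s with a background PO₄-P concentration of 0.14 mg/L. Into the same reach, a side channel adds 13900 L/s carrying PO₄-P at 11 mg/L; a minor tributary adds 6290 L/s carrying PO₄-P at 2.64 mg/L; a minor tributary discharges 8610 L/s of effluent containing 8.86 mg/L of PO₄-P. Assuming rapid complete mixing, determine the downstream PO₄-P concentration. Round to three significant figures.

Conservation of mass: C = (56900·0.1400 + 13900·11.00 + 6290·2.640 + 8610·8.860) / 85700 = 253800/85700 = 2.961 mg/L.

2.96 mg/L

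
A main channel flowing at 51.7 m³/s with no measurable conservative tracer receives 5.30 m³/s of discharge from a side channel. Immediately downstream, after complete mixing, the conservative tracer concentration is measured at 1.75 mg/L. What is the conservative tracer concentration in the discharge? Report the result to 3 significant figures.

18.8 mg/L

Mass balance: 51.70·0 + 5.300·Cₑ = 57.00·1.750
→ Cₑ = (57.00·1.750 − 51.70·0) / 5.300 = 18.82 mg/L.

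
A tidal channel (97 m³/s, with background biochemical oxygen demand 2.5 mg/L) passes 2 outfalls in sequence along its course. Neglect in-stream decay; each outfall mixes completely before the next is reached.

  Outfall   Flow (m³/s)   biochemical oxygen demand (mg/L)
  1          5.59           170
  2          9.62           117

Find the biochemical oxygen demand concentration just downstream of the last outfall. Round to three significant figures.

Outfall 1: combined Q = 102.6 m³/s; C = (97.00·2.500 + 5.590·170.0)/102.6 = 11.63 mg/L.
Outfall 2: combined Q = 112.2 m³/s; C = (102.6·11.63 + 9.620·117.0)/112.2 = 20.66 mg/L.

20.7 mg/L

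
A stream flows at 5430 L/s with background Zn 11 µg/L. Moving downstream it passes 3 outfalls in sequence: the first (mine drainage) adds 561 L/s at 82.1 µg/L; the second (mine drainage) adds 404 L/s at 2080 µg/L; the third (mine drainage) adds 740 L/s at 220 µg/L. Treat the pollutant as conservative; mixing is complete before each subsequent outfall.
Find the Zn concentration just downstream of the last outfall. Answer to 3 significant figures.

155 µg/L

Below outfall 1: Q → 5991 L/s, C = (5430·11.00 + 561.0·82.10)/5991 = 17.66 µg/L.
Below outfall 2: Q → 6395 L/s, C = (5991·17.66 + 404.0·2080)/6395 = 147.9 µg/L.
Below outfall 3: Q → 7135 L/s, C = (6395·147.9 + 740.0·220.0)/7135 = 155.4 µg/L.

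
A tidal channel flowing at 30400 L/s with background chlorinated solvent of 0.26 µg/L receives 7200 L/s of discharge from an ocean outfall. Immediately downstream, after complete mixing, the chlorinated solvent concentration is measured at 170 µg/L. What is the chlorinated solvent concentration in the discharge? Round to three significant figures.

887 µg/L

Mass balance: 30400·0.2600 + 7200·Cₑ = 37600·170.0
→ Cₑ = (37600·170.0 − 30400·0.2600) / 7200 = 886.7 µg/L.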